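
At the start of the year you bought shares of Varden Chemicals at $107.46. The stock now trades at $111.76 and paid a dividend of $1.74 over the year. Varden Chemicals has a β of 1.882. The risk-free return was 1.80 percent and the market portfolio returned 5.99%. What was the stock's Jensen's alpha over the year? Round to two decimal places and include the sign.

-4.06%

Realised HPR = (P1 + D1 − P0) / P0 = (111.76 + 1.74 − 107.46) / 107.46 = 6.04 / 107.46 = 5.6207%
MRP = 5.99% − 1.80% = 4.19%
CAPM required = R_f + β·MRP = 1.80% + 1.882 × 4.19% = 9.68558%
α = realised − required = 5.6207% − 9.68558% = -4.06%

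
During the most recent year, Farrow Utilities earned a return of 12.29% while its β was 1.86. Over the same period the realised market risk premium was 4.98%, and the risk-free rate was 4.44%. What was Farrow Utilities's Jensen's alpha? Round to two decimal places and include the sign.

-1.41%

CAPM benchmark = R_f + β(R_m − R_f) = 4.44% + 1.86 × 4.98% = 13.7028%
α = actual − benchmark = 12.29% − 13.7028% = -1.41%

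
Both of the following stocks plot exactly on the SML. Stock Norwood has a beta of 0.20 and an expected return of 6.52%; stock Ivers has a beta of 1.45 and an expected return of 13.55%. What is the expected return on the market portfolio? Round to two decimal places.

Both satisfy E(R) = R_f + β·MRP, so the slope of the SML is
MRP = (13.55% − 6.52%) / (1.45 − 0.20) = 7.03% / 1.25 = 5.6240%
R_f = E(R_Norwood) − β_Norwood·MRP = 6.52% − 0.20 × 5.6240% = 5.3952%
E(R_m) = R_f + MRP = 5.3952% + 5.6240% = 11.02%

11.02%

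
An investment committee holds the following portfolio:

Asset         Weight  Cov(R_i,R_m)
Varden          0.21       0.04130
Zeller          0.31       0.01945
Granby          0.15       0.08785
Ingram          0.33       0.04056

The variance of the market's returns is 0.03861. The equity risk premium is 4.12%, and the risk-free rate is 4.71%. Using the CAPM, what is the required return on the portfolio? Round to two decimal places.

β_Varden = 0.04130 / 0.03861 = 1.0697
β_Zeller = 0.01945 / 0.03861 = 0.5038
β_Granby = 0.08785 / 0.03861 = 2.2753
β_Ingram = 0.04056 / 0.03861 = 1.0505
β_P = Σ w_i β_i = 0.21×1.0697 + 0.31×0.5038 + 0.15×2.2753 + 0.33×1.0505 = 1.0688
E(R_P) = R_f + β_P × MRP = 4.71% + 1.0688 × 4.12% = 9.11%

9.11%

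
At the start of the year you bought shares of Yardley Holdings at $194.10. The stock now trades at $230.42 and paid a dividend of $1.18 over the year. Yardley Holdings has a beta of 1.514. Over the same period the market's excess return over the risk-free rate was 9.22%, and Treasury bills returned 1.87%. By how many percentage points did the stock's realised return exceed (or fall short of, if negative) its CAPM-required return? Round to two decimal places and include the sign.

Realised HPR = (P1 + D1 − P0) / P0 = (230.42 + 1.18 − 194.10) / 194.10 = 37.50 / 194.10 = 19.3199%
CAPM required = R_f + β·MRP = 1.87% + 1.514 × 9.22% = 15.82908%
α = realised − required = 19.3199% − 15.82908% = +3.49%

+3.49%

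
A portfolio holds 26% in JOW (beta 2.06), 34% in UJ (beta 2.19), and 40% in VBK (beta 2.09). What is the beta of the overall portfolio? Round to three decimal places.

β_P = Σ w_i β_i = 0.26×2.06 + 0.34×2.19 + 0.40×2.09 = 2.1162

2.116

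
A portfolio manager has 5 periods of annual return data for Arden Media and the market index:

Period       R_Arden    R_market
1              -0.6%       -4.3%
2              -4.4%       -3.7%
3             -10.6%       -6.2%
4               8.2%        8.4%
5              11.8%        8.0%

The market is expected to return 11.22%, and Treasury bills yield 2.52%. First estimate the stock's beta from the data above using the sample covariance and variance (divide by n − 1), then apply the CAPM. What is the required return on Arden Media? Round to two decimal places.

Mean R_i = (-0.6 − 4.4 − 10.6 + 8.2 + 11.8) / 5 = 0.8800%
Mean R_m = (-4.3 − 3.7 − 6.2 + 8.4 + 8.0) / 5 = 0.4400%
Σ(R_i − R̄_i)(R_m − R̄_m) = 245.9240  ⇒  Cov = 245.9240 / 4 = 61.4810
Σ(R_m − R̄_m)² = 204.2120  ⇒  Var(R_m) = 204.2120 / 4 = 51.0530
β = Cov / Var(R_m) = 61.4810 / 51.0530 = 1.2043
MRP = 11.22% − 2.52% = 8.70%
E(R) = R_f + β × MRP = 2.52% + 1.2043 × 8.70% = 13.00%

13.00%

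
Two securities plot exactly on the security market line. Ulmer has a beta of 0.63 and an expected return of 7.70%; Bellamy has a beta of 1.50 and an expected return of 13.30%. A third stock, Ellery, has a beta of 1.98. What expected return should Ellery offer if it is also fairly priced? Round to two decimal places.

16.39%

MRP (SML slope) = (13.30% − 7.70%) / (1.50 − 0.63) = 5.60% / 0.87 = 6.4368%
R_f (intercept) = 7.70% − 0.63 × 6.4368% = 3.6448%
E(R_Ellery) = R_f + β × MRP = 3.6448% + 1.98 × 6.4368% = 16.39%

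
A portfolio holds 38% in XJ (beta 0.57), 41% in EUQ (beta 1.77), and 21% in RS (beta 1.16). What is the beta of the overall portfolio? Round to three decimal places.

1.186

β_P = Σ w_i β_i = 0.38×0.57 + 0.41×1.77 + 0.21×1.16 = 1.1859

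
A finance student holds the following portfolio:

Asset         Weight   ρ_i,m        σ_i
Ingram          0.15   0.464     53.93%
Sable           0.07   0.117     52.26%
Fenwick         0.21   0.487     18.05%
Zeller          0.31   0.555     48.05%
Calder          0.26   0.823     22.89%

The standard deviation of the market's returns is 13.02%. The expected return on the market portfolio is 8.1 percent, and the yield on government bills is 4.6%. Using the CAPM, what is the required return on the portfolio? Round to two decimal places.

β_Ingram = 0.464 × 53.93% / 13.02% = 1.9219
β_Sable = 0.117 × 52.26% / 13.02% = 0.4696
β_Fenwick = 0.487 × 18.05% / 13.02% = 0.6751
β_Zeller = 0.555 × 48.05% / 13.02% = 2.0482
β_Calder = 0.823 × 22.89% / 13.02% = 1.4469
β_P = Σ w_i β_i = 0.15×1.9219 + 0.07×0.4696 + 0.21×0.6751 + 0.31×2.0482 + 0.26×1.4469 = 1.4741
MRP = 8.1% − 4.6% = 3.50%
E(R_P) = R_f + β_P × MRP = 4.6% + 1.4741 × 3.5% = 9.76%

9.76%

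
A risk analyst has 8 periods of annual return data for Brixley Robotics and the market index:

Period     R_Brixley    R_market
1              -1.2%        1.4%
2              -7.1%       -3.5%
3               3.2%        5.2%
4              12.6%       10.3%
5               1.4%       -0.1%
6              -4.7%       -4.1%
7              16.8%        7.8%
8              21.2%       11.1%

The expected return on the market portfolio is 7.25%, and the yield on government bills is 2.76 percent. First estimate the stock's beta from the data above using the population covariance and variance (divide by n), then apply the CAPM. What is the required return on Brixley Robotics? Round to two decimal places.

Mean R_i = (-1.2 − 7.1 + 3.2 + 12.6 + 1.4 − 4.7 + 16.8 + 21.2) / 8 = 5.2750%
Mean R_m = (1.4 − 3.5 + 5.2 + 10.3 − 0.1 − 4.1 + 7.8 + 11.1) / 8 = 3.5125%
Σ(R_i − R̄_i)(R_m − R̄_m) = 406.8525  ⇒  Cov = 406.8525 / 8 = 50.8566
Σ(R_m − R̄_m)² = 249.5088  ⇒  Var(R_m) = 249.5088 / 8 = 31.1886
β = Cov / Var(R_m) = 50.8566 / 31.1886 = 1.6306
MRP = 7.25% − 2.76% = 4.49%
E(R) = R_f + β × MRP = 2.76% + 1.6306 × 4.49% = 10.08%

10.08%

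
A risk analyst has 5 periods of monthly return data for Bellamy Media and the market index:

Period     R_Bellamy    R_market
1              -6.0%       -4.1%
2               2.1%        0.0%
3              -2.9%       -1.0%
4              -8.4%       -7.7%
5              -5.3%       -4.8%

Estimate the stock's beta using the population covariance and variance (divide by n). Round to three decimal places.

Mean R_i = (-6.0 + 2.1 − 2.9 − 8.4 − 5.3) / 5 = -4.1000%
Mean R_m = (-4.1 + 0.0 − 1.0 − 7.7 − 4.8) / 5 = -3.5200%
Σ(R_i − R̄_i)(R_m − R̄_m) = 45.4600  ⇒  Cov = 45.4600 / 5 = 9.0920
Σ(R_m − R̄_m)² = 38.1880  ⇒  Var(R_m) = 38.1880 / 5 = 7.6376
β = Cov / Var(R_m) = 9.0920 / 7.6376 = 1.1904

1.190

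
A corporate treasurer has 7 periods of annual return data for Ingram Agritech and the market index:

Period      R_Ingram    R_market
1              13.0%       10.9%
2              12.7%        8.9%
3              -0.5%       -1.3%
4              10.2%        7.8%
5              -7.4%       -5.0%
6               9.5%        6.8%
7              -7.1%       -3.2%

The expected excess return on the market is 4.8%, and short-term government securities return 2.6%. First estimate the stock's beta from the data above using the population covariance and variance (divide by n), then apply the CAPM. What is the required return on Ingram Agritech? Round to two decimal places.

9.25%

Mean R_i = (13.0 + 12.7 − 0.5 + 10.2 − 7.4 + 9.5 − 7.1) / 7 = 4.3429%
Mean R_m = (10.9 + 8.9 − 1.3 + 7.8 − 5.0 + 6.8 − 3.2) / 7 = 3.5571%
Σ(R_i − R̄_i)(R_m − R̄_m) = 351.1229  ⇒  Cov = 351.1229 / 7 = 50.1604
Σ(R_m − R̄_m)² = 253.4571  ⇒  Var(R_m) = 253.4571 / 7 = 36.2082
β = Cov / Var(R_m) = 50.1604 / 36.2082 = 1.3853
E(R) = R_f + β × MRP = 2.6% + 1.3853 × 4.8% = 9.25%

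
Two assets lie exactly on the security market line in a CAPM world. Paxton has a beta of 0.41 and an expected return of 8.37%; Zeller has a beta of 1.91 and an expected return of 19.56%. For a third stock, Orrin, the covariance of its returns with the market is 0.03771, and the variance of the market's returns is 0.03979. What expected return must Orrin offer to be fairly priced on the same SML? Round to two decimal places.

MRP = (19.56% − 8.37%) / (1.91 − 0.41) = 7.4600%
R_f = 8.37% − 0.41 × 7.4600% = 5.3114%
β_Orrin = Cov / Var(R_m) = 0.03771 / 0.03979 = 0.9477
E(R_Orrin) = R_f + β × MRP = 5.3114% + 0.9477 × 7.4600% = 12.38%

12.38%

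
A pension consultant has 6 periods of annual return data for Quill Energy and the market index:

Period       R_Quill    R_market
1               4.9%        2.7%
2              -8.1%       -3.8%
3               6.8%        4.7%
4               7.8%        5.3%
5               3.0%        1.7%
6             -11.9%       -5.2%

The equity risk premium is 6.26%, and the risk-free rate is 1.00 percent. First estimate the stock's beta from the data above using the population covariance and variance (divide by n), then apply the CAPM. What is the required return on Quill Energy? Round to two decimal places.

12.75%

Mean R_i = (4.9 − 8.1 + 6.8 + 7.8 + 3.0 − 11.9) / 6 = 0.4167%
Mean R_m = (2.7 − 3.8 + 4.7 + 5.3 + 1.7 − 5.2) / 6 = 0.9000%
Σ(R_i − R̄_i)(R_m − R̄_m) = 182.0400  ⇒  Cov = 182.0400 / 6 = 30.3400
Σ(R_m − R̄_m)² = 96.9800  ⇒  Var(R_m) = 96.9800 / 6 = 16.1633
β = Cov / Var(R_m) = 30.3400 / 16.1633 = 1.8771
E(R) = R_f + β × MRP = 1.00% + 1.8771 × 6.26% = 12.75%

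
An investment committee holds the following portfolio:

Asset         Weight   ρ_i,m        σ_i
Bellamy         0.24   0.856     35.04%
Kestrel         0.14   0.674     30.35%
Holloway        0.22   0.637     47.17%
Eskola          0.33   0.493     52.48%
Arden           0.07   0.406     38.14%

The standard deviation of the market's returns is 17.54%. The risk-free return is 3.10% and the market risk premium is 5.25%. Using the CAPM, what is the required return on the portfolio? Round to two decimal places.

10.97%

β_Bellamy = 0.856 × 35.04% / 17.54% = 1.7100
β_Kestrel = 0.674 × 30.35% / 17.54% = 1.1662
β_Holloway = 0.637 × 47.17% / 17.54% = 1.7131
β_Eskola = 0.493 × 52.48% / 17.54% = 1.4751
β_Arden = 0.406 × 38.14% / 17.54% = 0.8828
β_P = Σ w_i β_i = 0.24×1.7100 + 0.14×1.1662 + 0.22×1.7131 + 0.33×1.4751 + 0.07×0.8828 = 1.4991
E(R_P) = R_f + β_P × MRP = 3.10% + 1.4991 × 5.25% = 10.97%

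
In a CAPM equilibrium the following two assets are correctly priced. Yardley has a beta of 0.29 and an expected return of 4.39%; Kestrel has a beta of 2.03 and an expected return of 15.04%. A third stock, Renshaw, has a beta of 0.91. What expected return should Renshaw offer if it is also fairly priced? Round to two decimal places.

MRP (SML slope) = (15.04% − 4.39%) / (2.03 − 0.29) = 10.65% / 1.74 = 6.1207%
R_f (intercept) = 4.39% − 0.29 × 6.1207% = 2.6150%
E(R_Renshaw) = R_f + β × MRP = 2.6150% + 0.91 × 6.1207% = 8.18%

8.18%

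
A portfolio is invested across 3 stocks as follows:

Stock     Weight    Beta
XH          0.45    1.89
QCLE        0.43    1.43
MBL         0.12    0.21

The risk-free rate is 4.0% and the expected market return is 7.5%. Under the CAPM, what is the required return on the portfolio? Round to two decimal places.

β_P = Σ w_i β_i = 0.45×1.89 + 0.43×1.43 + 0.12×0.21 = 1.4906
MRP = 7.5% − 4.0% = 3.50%
E(R_P) = R_f + β_P × MRP = 4.0% + 1.4906 × 3.5% = 9.22%

9.22%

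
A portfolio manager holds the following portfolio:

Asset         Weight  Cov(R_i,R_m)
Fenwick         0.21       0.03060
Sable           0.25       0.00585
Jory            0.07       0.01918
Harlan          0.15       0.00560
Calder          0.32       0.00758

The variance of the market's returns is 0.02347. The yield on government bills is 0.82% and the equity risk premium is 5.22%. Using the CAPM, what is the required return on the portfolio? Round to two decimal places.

3.60%

β_Fenwick = 0.03060 / 0.02347 = 1.3038
β_Sable = 0.00585 / 0.02347 = 0.2493
β_Jory = 0.01918 / 0.02347 = 0.8172
β_Harlan = 0.00560 / 0.02347 = 0.2386
β_Calder = 0.00758 / 0.02347 = 0.3230
β_P = Σ w_i β_i = 0.21×1.3038 + 0.25×0.2493 + 0.07×0.8172 + 0.15×0.2386 + 0.32×0.3230 = 0.5325
E(R_P) = R_f + β_P × MRP = 0.82% + 0.5325 × 5.22% = 3.60%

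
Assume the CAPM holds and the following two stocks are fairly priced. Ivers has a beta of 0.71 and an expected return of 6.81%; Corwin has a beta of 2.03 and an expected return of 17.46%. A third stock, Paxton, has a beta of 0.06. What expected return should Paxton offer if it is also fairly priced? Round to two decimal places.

MRP (SML slope) = (17.46% − 6.81%) / (2.03 − 0.71) = 10.65% / 1.32 = 8.0682%
R_f (intercept) = 6.81% − 0.71 × 8.0682% = 1.0816%
E(R_Paxton) = R_f + β × MRP = 1.0816% + 0.06 × 8.0682% = 1.57%

1.57%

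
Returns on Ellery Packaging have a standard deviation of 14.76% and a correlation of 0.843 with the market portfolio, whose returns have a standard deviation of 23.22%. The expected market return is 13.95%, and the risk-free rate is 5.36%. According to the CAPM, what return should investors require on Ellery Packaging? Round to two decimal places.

β = ρ × σ_i / σ_m = 0.843 × 14.76% / 23.22% = 0.5359
MRP = 13.95% − 5.36% = 8.59%
E(R) = 5.36% + 0.5359 × 8.59% = 9.96%

9.96%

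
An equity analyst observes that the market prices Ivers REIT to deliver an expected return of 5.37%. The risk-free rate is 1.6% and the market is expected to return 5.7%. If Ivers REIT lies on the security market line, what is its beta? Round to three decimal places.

MRP = 5.7% − 1.6% = 4.10%
β = (E(R) − R_f) / MRP = (5.37% − 1.6%) / 4.1% = 3.77% / 4.1% = 0.920

0.920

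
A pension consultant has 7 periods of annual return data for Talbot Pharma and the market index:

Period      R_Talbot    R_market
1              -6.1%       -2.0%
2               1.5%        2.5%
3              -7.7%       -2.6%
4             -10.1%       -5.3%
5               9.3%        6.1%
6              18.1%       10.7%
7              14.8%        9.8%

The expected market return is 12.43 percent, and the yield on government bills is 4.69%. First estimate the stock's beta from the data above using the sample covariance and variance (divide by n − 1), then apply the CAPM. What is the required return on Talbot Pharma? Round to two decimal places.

Mean R_i = (-6.1 + 1.5 − 7.7 − 10.1 + 9.3 + 18.1 + 14.8) / 7 = 2.8286%
Mean R_m = (-2.0 + 2.5 − 2.6 − 5.3 + 6.1 + 10.7 + 9.8) / 7 = 2.7429%
Σ(R_i − R̄_i)(R_m − R̄_m) = 430.6314  ⇒  Cov = 430.6314 / 6 = 71.7719
Σ(R_m − R̄_m)² = 240.1771  ⇒  Var(R_m) = 240.1771 / 6 = 40.0295
β = Cov / Var(R_m) = 71.7719 / 40.0295 = 1.7930
MRP = 12.43% − 4.69% = 7.74%
E(R) = R_f + β × MRP = 4.69% + 1.7930 × 7.74% = 18.57%

18.57%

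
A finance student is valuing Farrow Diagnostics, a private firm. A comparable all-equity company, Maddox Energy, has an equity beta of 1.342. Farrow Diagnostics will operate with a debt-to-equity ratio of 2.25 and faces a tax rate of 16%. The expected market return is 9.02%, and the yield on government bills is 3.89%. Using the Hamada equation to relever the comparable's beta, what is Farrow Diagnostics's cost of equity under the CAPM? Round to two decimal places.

β_L = β_U × [1 + (1 − t)(D/E)] = 1.342 × [1 + (1 − 0.16) × 2.25]
    = 1.342 × [1 + 0.84 × 2.25] = 1.342 × 2.8900 = 3.8784
MRP = 9.02% − 3.89% = 5.13%
E(R) = R_f + β_L × MRP = 3.89% + 3.8784 × 5.13% = 23.79%

23.79%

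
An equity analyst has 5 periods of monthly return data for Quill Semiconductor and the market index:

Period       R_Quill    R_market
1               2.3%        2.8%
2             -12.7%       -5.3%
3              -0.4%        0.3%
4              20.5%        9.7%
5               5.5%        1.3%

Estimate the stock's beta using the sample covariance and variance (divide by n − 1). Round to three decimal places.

Mean R_i = (2.3 − 12.7 − 0.4 + 20.5 + 5.5) / 5 = 3.0400%
Mean R_m = (2.8 − 5.3 + 0.3 + 9.7 + 1.3) / 5 = 1.7600%
Σ(R_i − R̄_i)(R_m − R̄_m) = 252.8780  ⇒  Cov = 252.8780 / 4 = 63.2195
Σ(R_m − R̄_m)² = 116.3120  ⇒  Var(R_m) = 116.3120 / 4 = 29.0780
β = Cov / Var(R_m) = 63.2195 / 29.0780 = 2.1741

2.174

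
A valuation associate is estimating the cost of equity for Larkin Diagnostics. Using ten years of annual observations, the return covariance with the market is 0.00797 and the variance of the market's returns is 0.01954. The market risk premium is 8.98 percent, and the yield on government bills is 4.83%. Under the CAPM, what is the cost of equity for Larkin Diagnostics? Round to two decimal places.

8.49%

β = Cov(R_i, R_m) / Var(R_m) = 0.00797 / 0.01954 = 0.4079
E(R) = R_f + β × MRP = 4.83% + 0.4079 × 8.98% = 8.49%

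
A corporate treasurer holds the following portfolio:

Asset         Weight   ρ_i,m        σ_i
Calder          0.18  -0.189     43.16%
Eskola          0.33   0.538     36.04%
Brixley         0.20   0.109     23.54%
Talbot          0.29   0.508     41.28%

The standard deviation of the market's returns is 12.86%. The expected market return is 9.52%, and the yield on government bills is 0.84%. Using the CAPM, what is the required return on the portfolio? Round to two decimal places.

β_Calder = -0.189 × 43.16% / 12.86% = -0.6343
β_Eskola = 0.538 × 36.04% / 12.86% = 1.5077
β_Brixley = 0.109 × 23.54% / 12.86% = 0.1995
β_Talbot = 0.508 × 41.28% / 12.86% = 1.6307
β_P = Σ w_i β_i = 0.18×-0.6343 + 0.33×1.5077 + 0.20×0.1995 + 0.29×1.6307 = 0.8962
MRP = 9.52% − 0.84% = 8.68%
E(R_P) = R_f + β_P × MRP = 0.84% + 0.8962 × 8.68% = 8.62%

8.62%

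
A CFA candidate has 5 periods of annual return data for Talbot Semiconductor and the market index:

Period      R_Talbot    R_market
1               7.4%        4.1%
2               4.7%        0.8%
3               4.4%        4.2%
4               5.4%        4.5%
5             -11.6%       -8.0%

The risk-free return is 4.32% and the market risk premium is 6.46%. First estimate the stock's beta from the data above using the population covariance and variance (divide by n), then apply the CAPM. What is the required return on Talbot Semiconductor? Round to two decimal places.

13.36%

Mean R_i = (7.4 + 4.7 + 4.4 + 5.4 − 11.6) / 5 = 2.0600%
Mean R_m = (4.1 + 0.8 + 4.2 + 4.5 − 8.0) / 5 = 1.1200%
Σ(R_i − R̄_i)(R_m − R̄_m) = 158.1440  ⇒  Cov = 158.1440 / 5 = 31.6288
Σ(R_m − R̄_m)² = 113.0680  ⇒  Var(R_m) = 113.0680 / 5 = 22.6136
β = Cov / Var(R_m) = 31.6288 / 22.6136 = 1.3987
E(R) = R_f + β × MRP = 4.32% + 1.3987 × 6.46% = 13.36%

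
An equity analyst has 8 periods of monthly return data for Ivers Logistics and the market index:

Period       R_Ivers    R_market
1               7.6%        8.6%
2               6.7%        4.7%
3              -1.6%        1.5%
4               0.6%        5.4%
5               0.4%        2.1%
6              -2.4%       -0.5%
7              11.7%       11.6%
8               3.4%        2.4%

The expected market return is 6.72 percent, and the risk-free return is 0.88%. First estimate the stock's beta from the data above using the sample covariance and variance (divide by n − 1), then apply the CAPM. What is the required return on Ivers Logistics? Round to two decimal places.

Mean R_i = (7.6 + 6.7 − 1.6 + 0.6 + 0.4 − 2.4 + 11.7 + 3.4) / 8 = 3.3000%
Mean R_m = (8.6 + 4.7 + 1.5 + 5.4 + 2.1 − 0.5 + 11.6 + 2.4) / 8 = 4.4750%
Σ(R_i − R̄_i)(R_m − R̄_m) = 125.4700  ⇒  Cov = 125.4700 / 7 = 17.9243
Σ(R_m − R̄_m)² = 112.2350  ⇒  Var(R_m) = 112.2350 / 7 = 16.0336
β = Cov / Var(R_m) = 17.9243 / 16.0336 = 1.1179
MRP = 6.72% − 0.88% = 5.84%
E(R) = R_f + β × MRP = 0.88% + 1.1179 × 5.84% = 7.41%

7.41%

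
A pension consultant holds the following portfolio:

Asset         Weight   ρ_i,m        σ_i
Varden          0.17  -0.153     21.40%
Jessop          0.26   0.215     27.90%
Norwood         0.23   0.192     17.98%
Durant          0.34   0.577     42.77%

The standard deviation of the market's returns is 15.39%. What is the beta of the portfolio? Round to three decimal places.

β_Varden = -0.153 × 21.40% / 15.39% = -0.2127
β_Jessop = 0.215 × 27.90% / 15.39% = 0.3898
β_Norwood = 0.192 × 17.98% / 15.39% = 0.2243
β_Durant = 0.577 × 42.77% / 15.39% = 1.6035
β_P = Σ w_i β_i = 0.17×-0.2127 + 0.26×0.3898 + 0.23×0.2243 + 0.34×1.6035 = 0.6620

0.662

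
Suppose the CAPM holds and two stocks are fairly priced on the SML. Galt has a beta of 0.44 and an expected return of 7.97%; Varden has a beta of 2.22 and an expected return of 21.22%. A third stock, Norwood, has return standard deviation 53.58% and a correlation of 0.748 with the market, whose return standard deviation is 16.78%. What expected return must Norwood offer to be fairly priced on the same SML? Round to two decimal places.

MRP = (21.22% − 7.97%) / (2.22 − 0.44) = 7.4438%
R_f = 7.97% − 0.44 × 7.4438% = 4.6947%
β_Norwood = ρ·σ_i/σ_m = 0.748 × 53.58 / 16.78 = 2.3884
E(R_Norwood) = R_f + β × MRP = 4.6947% + 2.3884 × 7.4438% = 22.47%

22.47%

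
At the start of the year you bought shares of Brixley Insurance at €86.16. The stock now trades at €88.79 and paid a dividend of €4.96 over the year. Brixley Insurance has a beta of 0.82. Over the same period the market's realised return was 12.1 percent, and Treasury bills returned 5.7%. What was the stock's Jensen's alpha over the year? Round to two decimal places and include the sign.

-2.14%

Realised HPR = (P1 + D1 − P0) / P0 = (88.79 + 4.96 − 86.16) / 86.16 = 7.59 / 86.16 = 8.8092%
MRP = 12.1% − 5.7% = 6.40%
CAPM required = R_f + β·MRP = 5.7% + 0.82 × 6.4% = 10.9480%
α = realised − required = 8.8092% − 10.9480% = -2.14%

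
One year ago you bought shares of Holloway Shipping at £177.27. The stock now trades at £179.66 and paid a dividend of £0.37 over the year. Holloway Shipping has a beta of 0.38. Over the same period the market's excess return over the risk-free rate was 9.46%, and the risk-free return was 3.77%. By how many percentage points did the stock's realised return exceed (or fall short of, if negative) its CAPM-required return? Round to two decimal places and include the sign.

-5.81%

Realised HPR = (P1 + D1 − P0) / P0 = (179.66 + 0.37 − 177.27) / 177.27 = 2.76 / 177.27 = 1.5569%
CAPM required = R_f + β·MRP = 3.77% + 0.38 × 9.46% = 7.3648%
α = realised − required = 1.5569% − 7.3648% = -5.81%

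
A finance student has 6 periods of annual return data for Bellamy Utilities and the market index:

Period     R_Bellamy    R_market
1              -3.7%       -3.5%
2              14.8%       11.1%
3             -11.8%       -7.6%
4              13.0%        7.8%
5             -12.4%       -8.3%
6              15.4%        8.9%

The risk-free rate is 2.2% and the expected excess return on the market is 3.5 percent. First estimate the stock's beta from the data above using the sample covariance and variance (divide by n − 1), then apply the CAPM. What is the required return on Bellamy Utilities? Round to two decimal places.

7.46%

Mean R_i = (-3.7 + 14.8 − 11.8 + 13.0 − 12.4 + 15.4) / 6 = 2.5500%
Mean R_m = (-3.5 + 11.1 − 7.6 + 7.8 − 8.3 + 8.9) / 6 = 1.4000%
Σ(R_i − R̄_i)(R_m − R̄_m) = 586.8700  ⇒  Cov = 586.8700 / 5 = 117.3740
Σ(R_m − R̄_m)² = 390.4000  ⇒  Var(R_m) = 390.4000 / 5 = 78.0800
β = Cov / Var(R_m) = 117.3740 / 78.0800 = 1.5033
E(R) = R_f + β × MRP = 2.2% + 1.5033 × 3.5% = 7.46%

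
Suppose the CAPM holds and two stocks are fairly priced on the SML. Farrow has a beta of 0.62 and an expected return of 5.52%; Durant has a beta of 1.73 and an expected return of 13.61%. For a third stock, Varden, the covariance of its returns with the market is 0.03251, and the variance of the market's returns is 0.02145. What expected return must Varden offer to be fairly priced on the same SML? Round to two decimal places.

12.05%

MRP = (13.61% − 5.52%) / (1.73 − 0.62) = 7.2883%
R_f = 5.52% − 0.62 × 7.2883% = 1.0013%
β_Varden = Cov / Var(R_m) = 0.03251 / 0.02145 = 1.5156
E(R_Varden) = R_f + β × MRP = 1.0013% + 1.5156 × 7.2883% = 12.05%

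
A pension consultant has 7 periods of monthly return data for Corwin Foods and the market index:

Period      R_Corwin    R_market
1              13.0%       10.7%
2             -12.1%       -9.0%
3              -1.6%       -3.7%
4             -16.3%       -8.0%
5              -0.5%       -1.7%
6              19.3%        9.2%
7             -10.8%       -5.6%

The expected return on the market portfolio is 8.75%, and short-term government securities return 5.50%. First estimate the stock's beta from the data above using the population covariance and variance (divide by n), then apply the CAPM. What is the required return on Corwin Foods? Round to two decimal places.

10.70%

Mean R_i = (13.0 − 12.1 − 1.6 − 16.3 − 0.5 + 19.3 − 10.8) / 7 = -1.2857%
Mean R_m = (10.7 − 9.0 − 3.7 − 8.0 − 1.7 + 9.2 − 5.6) / 7 = -1.1571%
Σ(R_i − R̄_i)(R_m − R̄_m) = 612.7957  ⇒  Cov = 612.7957 / 7 = 87.5422
Σ(R_m − R̄_m)² = 382.6971  ⇒  Var(R_m) = 382.6971 / 7 = 54.6710
β = Cov / Var(R_m) = 87.5422 / 54.6710 = 1.6013
MRP = 8.75% − 5.50% = 3.25%
E(R) = R_f + β × MRP = 5.50% + 1.6013 × 3.25% = 10.70%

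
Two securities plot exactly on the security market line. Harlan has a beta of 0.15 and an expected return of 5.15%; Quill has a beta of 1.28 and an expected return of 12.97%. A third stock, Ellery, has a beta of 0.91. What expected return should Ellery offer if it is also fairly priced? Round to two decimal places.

10.41%

MRP (SML slope) = (12.97% − 5.15%) / (1.28 − 0.15) = 7.82% / 1.13 = 6.9204%
R_f (intercept) = 5.15% − 0.15 × 6.9204% = 4.1119%
E(R_Ellery) = R_f + β × MRP = 4.1119% + 0.91 × 6.9204% = 10.41%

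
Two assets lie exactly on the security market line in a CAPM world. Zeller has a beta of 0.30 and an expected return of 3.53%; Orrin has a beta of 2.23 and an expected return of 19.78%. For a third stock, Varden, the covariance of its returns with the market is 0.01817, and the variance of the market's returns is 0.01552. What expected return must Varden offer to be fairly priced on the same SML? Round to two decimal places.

MRP = (19.78% − 3.53%) / (2.23 − 0.30) = 8.4197%
R_f = 3.53% − 0.30 × 8.4197% = 1.0041%
β_Varden = Cov / Var(R_m) = 0.01817 / 0.01552 = 1.1707
E(R_Varden) = R_f + β × MRP = 1.0041% + 1.1707 × 8.4197% = 10.86%

10.86%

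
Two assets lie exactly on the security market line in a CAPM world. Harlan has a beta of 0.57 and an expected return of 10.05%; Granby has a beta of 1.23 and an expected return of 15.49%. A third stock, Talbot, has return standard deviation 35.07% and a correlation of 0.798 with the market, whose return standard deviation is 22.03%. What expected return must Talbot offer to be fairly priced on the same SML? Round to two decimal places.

MRP = (15.49% − 10.05%) / (1.23 − 0.57) = 8.2424%
R_f = 10.05% − 0.57 × 8.2424% = 5.3518%
β_Talbot = ρ·σ_i/σ_m = 0.798 × 35.07 / 22.03 = 1.2704
E(R_Talbot) = R_f + β × MRP = 5.3518% + 1.2704 × 8.2424% = 15.82%

15.82%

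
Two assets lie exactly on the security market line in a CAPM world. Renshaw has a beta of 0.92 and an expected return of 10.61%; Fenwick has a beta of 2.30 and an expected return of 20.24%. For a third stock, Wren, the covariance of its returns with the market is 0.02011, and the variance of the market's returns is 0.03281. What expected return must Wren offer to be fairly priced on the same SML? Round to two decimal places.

MRP = (20.24% − 10.61%) / (2.30 − 0.92) = 6.9783%
R_f = 10.61% − 0.92 × 6.9783% = 4.1900%
β_Wren = Cov / Var(R_m) = 0.02011 / 0.03281 = 0.6129
E(R_Wren) = R_f + β × MRP = 4.1900% + 0.6129 × 6.9783% = 8.47%

8.47%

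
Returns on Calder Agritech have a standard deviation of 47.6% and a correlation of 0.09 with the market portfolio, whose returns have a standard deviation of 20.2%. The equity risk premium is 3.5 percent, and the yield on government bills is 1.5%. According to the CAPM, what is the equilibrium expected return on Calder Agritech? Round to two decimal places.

2.24%

β = ρ × σ_i / σ_m = 0.09 × 47.6% / 20.2% = 0.2121
E(R) = 1.5% + 0.2121 × 3.5% = 2.24%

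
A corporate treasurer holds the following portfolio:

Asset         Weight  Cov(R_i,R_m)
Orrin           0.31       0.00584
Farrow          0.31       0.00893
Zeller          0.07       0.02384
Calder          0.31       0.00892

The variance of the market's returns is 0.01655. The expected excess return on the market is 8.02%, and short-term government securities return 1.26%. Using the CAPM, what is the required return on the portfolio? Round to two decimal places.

5.63%

β_Orrin = 0.00584 / 0.01655 = 0.3529
β_Farrow = 0.00893 / 0.01655 = 0.5396
β_Zeller = 0.02384 / 0.01655 = 1.4405
β_Calder = 0.00892 / 0.01655 = 0.5390
β_P = Σ w_i β_i = 0.31×0.3529 + 0.31×0.5396 + 0.07×1.4405 + 0.31×0.5390 = 0.5446
E(R_P) = R_f + β_P × MRP = 1.26% + 0.5446 × 8.02% = 5.63%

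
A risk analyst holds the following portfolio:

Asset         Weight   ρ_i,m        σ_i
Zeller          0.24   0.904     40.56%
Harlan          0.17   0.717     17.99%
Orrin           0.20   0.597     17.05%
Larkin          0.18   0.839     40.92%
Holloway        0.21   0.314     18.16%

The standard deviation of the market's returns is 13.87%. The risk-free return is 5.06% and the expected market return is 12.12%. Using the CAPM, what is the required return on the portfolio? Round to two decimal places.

β_Zeller = 0.904 × 40.56% / 13.87% = 2.6436
β_Harlan = 0.717 × 17.99% / 13.87% = 0.9300
β_Orrin = 0.597 × 17.05% / 13.87% = 0.7339
β_Larkin = 0.839 × 40.92% / 13.87% = 2.4753
β_Holloway = 0.314 × 18.16% / 13.87% = 0.4111
β_P = Σ w_i β_i = 0.24×2.6436 + 0.17×0.9300 + 0.20×0.7339 + 0.18×2.4753 + 0.21×0.4111 = 1.4712
MRP = 12.12% − 5.06% = 7.06%
E(R_P) = R_f + β_P × MRP = 5.06% + 1.4712 × 7.06% = 15.45%

15.45%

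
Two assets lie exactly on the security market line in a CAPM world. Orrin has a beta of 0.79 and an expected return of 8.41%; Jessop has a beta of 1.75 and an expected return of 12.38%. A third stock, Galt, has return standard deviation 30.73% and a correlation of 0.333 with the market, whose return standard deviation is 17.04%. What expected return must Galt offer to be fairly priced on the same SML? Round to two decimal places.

7.63%

MRP = (12.38% − 8.41%) / (1.75 − 0.79) = 4.1354%
R_f = 8.41% − 0.79 × 4.1354% = 5.1430%
β_Galt = ρ·σ_i/σ_m = 0.333 × 30.73 / 17.04 = 0.6005
E(R_Galt) = R_f + β × MRP = 5.1430% + 0.6005 × 4.1354% = 7.63%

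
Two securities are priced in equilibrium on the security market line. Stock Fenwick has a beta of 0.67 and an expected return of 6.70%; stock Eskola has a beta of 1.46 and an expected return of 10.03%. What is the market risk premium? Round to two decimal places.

4.22%

Both satisfy E(R) = R_f + β·MRP, so the slope of the SML is
MRP = (10.03% − 6.70%) / (1.46 − 0.67) = 3.33% / 0.79 = 4.2152%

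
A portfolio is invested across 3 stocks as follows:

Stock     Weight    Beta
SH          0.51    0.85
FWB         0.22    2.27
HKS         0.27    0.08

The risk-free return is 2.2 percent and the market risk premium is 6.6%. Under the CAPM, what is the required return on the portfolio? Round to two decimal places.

β_P = Σ w_i β_i = 0.51×0.85 + 0.22×2.27 + 0.27×0.08 = 0.9545
E(R_P) = R_f + β_P × MRP = 2.2% + 0.9545 × 6.6% = 8.50%

8.50%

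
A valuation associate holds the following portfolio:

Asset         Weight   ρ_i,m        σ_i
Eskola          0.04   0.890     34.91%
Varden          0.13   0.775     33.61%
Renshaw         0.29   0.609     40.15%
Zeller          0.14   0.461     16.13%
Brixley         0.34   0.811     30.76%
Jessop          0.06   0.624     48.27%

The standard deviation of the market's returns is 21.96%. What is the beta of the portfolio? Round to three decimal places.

1.050

β_Eskola = 0.890 × 34.91% / 21.96% = 1.4148
β_Varden = 0.775 × 33.61% / 21.96% = 1.1861
β_Renshaw = 0.609 × 40.15% / 21.96% = 1.1134
β_Zeller = 0.461 × 16.13% / 21.96% = 0.3386
β_Brixley = 0.811 × 30.76% / 21.96% = 1.1360
β_Jessop = 0.624 × 48.27% / 21.96% = 1.3716
β_P = Σ w_i β_i = 0.04×1.4148 + 0.13×1.1861 + 0.29×1.1134 + 0.14×0.3386 + 0.34×1.1360 + 0.06×1.3716 = 1.0496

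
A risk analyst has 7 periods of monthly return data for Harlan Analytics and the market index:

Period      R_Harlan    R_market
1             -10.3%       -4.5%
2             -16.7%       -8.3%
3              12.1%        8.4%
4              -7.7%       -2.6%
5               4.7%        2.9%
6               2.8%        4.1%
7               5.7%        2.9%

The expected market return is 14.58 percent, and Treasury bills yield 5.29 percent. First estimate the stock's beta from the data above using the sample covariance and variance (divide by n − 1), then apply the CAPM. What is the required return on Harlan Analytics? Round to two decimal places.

21.74%

Mean R_i = (-10.3 − 16.7 + 12.1 − 7.7 + 4.7 + 2.8 + 5.7) / 7 = -1.3429%
Mean R_m = (-4.5 − 8.3 + 8.4 − 2.6 + 2.9 + 4.1 + 2.9) / 7 = 0.4143%
Σ(R_i − R̄_i)(R_m − R̄_m) = 352.1543  ⇒  Cov = 352.1543 / 6 = 58.6924
Σ(R_m − R̄_m)² = 198.8886  ⇒  Var(R_m) = 198.8886 / 6 = 33.1481
β = Cov / Var(R_m) = 58.6924 / 33.1481 = 1.7706
MRP = 14.58% − 5.29% = 9.29%
E(R) = R_f + β × MRP = 5.29% + 1.7706 × 9.29% = 21.74%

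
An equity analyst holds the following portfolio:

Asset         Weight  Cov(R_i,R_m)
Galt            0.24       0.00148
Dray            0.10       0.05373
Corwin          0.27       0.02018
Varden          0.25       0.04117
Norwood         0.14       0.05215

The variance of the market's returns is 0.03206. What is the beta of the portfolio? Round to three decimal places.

β_Galt = 0.00148 / 0.03206 = 0.0462
β_Dray = 0.05373 / 0.03206 = 1.6759
β_Corwin = 0.02018 / 0.03206 = 0.6294
β_Varden = 0.04117 / 0.03206 = 1.2842
β_Norwood = 0.05215 / 0.03206 = 1.6266
β_P = Σ w_i β_i = 0.24×0.0462 + 0.10×1.6759 + 0.27×0.6294 + 0.25×1.2842 + 0.14×1.6266 = 0.8974

0.897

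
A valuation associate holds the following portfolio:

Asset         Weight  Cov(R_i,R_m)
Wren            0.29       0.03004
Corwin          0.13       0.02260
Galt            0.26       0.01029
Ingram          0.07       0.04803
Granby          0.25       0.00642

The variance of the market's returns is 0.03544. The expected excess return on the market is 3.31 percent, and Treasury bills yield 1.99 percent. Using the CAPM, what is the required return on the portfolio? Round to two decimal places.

3.79%

β_Wren = 0.03004 / 0.03544 = 0.8476
β_Corwin = 0.02260 / 0.03544 = 0.6377
β_Galt = 0.01029 / 0.03544 = 0.2903
β_Ingram = 0.04803 / 0.03544 = 1.3552
β_Granby = 0.00642 / 0.03544 = 0.1812
β_P = Σ w_i β_i = 0.29×0.8476 + 0.13×0.6377 + 0.26×0.2903 + 0.07×1.3552 + 0.25×0.1812 = 0.5443
E(R_P) = R_f + β_P × MRP = 1.99% + 0.5443 × 3.31% = 3.79%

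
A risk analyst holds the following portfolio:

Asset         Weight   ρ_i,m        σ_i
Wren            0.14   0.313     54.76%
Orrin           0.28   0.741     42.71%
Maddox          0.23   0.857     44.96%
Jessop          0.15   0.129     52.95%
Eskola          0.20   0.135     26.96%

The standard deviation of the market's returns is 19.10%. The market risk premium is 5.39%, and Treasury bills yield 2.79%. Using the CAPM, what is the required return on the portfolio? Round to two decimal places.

8.96%

β_Wren = 0.313 × 54.76% / 19.10% = 0.8974
β_Orrin = 0.741 × 42.71% / 19.10% = 1.6570
β_Maddox = 0.857 × 44.96% / 19.10% = 2.0173
β_Jessop = 0.129 × 52.95% / 19.10% = 0.3576
β_Eskola = 0.135 × 26.96% / 19.10% = 0.1906
β_P = Σ w_i β_i = 0.14×0.8974 + 0.28×1.6570 + 0.23×2.0173 + 0.15×0.3576 + 0.20×0.1906 = 1.1453
E(R_P) = R_f + β_P × MRP = 2.79% + 1.1453 × 5.39% = 8.96%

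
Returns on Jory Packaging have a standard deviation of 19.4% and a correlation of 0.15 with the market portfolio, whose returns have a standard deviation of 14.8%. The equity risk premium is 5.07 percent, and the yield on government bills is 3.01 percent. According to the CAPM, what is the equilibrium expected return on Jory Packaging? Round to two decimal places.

β = ρ × σ_i / σ_m = 0.15 × 19.4% / 14.8% = 0.1966
E(R) = 3.01% + 0.1966 × 5.07% = 4.01%

4.01%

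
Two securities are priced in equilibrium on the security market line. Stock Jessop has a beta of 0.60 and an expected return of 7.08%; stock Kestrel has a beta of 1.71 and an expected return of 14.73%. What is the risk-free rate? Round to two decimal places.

2.94%

Both satisfy E(R) = R_f + β·MRP, so the slope of the SML is
MRP = (14.73% − 7.08%) / (1.71 − 0.60) = 7.65% / 1.11 = 6.8919%
R_f = E(R_Jessop) − β_Jessop·MRP = 7.08% − 0.60 × 6.8919% = 2.9449%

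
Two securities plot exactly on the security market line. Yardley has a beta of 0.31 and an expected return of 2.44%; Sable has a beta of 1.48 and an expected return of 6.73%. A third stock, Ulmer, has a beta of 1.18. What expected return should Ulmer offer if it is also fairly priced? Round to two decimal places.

MRP (SML slope) = (6.73% − 2.44%) / (1.48 − 0.31) = 4.29% / 1.17 = 3.6667%
R_f (intercept) = 2.44% − 0.31 × 3.6667% = 1.3033%
E(R_Ulmer) = R_f + β × MRP = 1.3033% + 1.18 × 3.6667% = 5.63%

5.63%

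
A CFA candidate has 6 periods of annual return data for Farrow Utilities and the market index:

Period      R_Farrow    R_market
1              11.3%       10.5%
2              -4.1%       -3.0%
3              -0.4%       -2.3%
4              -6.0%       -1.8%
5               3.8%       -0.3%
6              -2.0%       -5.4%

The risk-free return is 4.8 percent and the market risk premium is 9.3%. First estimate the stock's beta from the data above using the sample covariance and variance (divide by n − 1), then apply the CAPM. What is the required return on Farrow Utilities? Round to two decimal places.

13.93%

Mean R_i = (11.3 − 4.1 − 0.4 − 6.0 + 3.8 − 2.0) / 6 = 0.4333%
Mean R_m = (10.5 − 3.0 − 2.3 − 1.8 − 0.3 − 5.4) / 6 = -0.3833%
Σ(R_i − R̄_i)(R_m − R̄_m) = 153.3267  ⇒  Cov = 153.3267 / 5 = 30.6653
Σ(R_m − R̄_m)² = 156.1483  ⇒  Var(R_m) = 156.1483 / 5 = 31.2297
β = Cov / Var(R_m) = 30.6653 / 31.2297 = 0.9819
E(R) = R_f + β × MRP = 4.8% + 0.9819 × 9.3% = 13.93%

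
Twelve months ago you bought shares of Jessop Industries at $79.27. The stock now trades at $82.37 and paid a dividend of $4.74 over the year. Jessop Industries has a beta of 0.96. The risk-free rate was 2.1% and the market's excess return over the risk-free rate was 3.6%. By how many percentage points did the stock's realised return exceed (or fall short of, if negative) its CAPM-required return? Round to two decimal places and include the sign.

+4.33%

Realised HPR = (P1 + D1 − P0) / P0 = (82.37 + 4.74 − 79.27) / 79.27 = 7.84 / 79.27 = 9.8902%
CAPM required = R_f + β·MRP = 2.1% + 0.96 × 3.6% = 5.5560%
α = realised − required = 9.8902% − 5.5560% = +4.33%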